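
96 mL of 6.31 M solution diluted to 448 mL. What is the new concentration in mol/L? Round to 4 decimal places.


Dilution: M1*V1 = M2*V2, solve for M2.
M2 = M1*V1 / V2
M2 = 6.31 * 96 / 448
M2 = 605.76 / 448
M2 = 1.35214286 mol/L, rounded to 4 dp:

1.3521 mol/L


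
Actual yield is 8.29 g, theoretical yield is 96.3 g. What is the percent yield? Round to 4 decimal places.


% yield = 100 * actual / theoretical
% yield = 100 * 8.29 / 96.3
% yield = 8.60851506 %, rounded to 4 dp:

8.6085 %


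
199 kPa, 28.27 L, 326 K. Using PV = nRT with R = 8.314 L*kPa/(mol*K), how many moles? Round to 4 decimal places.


PV = nRT, solve for n = PV / (RT).
PV = 199 * 28.27 = 5625.73
RT = 8.314 * 326 = 2710.364
n = 5625.73 / 2710.364
n = 2.07563634 mol, rounded to 4 dp:

2.0756 mol


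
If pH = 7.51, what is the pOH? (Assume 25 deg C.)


At 25 deg C, pH + pOH = 14.
pOH = 14 - pH = 14 - 7.51
pOH = 6.49:

6.49


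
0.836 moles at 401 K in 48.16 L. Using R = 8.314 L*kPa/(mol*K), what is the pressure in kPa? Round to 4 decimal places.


PV = nRT, solve for P = nRT / V.
nRT = 0.836 * 8.314 * 401 = 2787.1521
P = 2787.1521 / 48.16
P = 57.87275955 kPa, rounded to 4 dp:

57.8728 kPa


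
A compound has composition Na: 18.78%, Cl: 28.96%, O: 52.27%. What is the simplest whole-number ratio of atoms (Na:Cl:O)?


Assume 100 g of compound, divide each mass% by atomic mass to get moles, then normalize by the smallest to get a raw atom ratio.
Moles per 100 g: Na: 18.78/22.99 = 0.8169, Cl: 28.96/35.453 = 0.8169, O: 52.27/15.999 = 3.2671
Raw ratio (divide by min = 0.8169): Na: 1.0, Cl: 1.0, O: 4.0
Multiply by 1 to clear fractions: Na: 1.0 ~= 1, Cl: 1.0 ~= 1, O: 4.0 ~= 4
Reduce by GCD to get the simplest whole-number ratio:

1:1:4


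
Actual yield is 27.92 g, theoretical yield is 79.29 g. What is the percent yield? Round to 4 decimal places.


% yield = 100 * actual / theoretical
% yield = 100 * 27.92 / 79.29
% yield = 35.21251104 %, rounded to 4 dp:

35.2125 %


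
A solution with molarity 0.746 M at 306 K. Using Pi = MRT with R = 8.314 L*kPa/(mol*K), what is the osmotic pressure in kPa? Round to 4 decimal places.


Osmotic pressure (van't Hoff): Pi = M*R*T.
RT = 8.314 * 306 = 2544.084
Pi = 0.746 * 2544.084
Pi = 1897.886664 kPa, rounded to 4 dp:

1897.8867 kPa


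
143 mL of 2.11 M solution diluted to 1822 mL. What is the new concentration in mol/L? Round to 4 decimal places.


Dilution: M1*V1 = M2*V2, solve for M2.
M2 = M1*V1 / V2
M2 = 2.11 * 143 / 1822
M2 = 301.73 / 1822
M2 = 0.16560373 mol/L, rounded to 4 dp:

0.1656 mol/L


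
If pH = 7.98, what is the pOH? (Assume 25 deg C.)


At 25 deg C, pH + pOH = 14.
pOH = 14 - pH = 14 - 7.98
pOH = 6.02:

6.02


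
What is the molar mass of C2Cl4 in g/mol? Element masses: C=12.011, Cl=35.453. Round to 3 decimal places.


M = sum(count * atomic_mass) over atoms.
M = 2*12.011 + 4*35.453
M = 24.022 + 141.812
M = 165.834 g/mol, rounded to 3 dp:

165.834 g/mol


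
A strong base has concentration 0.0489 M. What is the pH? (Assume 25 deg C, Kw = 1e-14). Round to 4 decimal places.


A strong base dissociates completely, so [OH-] equals the given concentration.
pOH = -log10([OH-]) = -log10(0.0489) = 1.310691
pH = 14 - pOH = 14 - 1.310691
pH = 12.689309, rounded to 4 dp:

12.6893


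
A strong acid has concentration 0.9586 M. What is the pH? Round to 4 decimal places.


A strong acid dissociates completely, so [H+] equals the given concentration.
pH = -log10([H+]) = -log10(0.9586)
pH = 0.01836258, rounded to 4 dp:

0.0184


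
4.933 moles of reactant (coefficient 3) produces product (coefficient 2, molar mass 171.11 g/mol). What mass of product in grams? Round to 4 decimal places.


Use the coefficient ratio to convert reactant moles to product moles, then multiply by the product's molar mass.
moles_P = moles_R * (coeff_P / coeff_R) = 4.933 * (2/3) = 3.288667
mass_P = moles_P * M_P = 3.288667 * 171.11
mass_P = 562.72381037 g, rounded to 4 dp:

562.7238 g


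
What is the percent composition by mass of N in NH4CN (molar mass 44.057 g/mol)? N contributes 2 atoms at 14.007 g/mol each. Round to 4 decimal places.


pct = 100 * (n_elem * M_elem) / M_total
mass_contribution = 2 * 14.007 = 28.014 g/mol
pct = 100 * 28.014 / 44.057
pct = 63.58580929 %, rounded to 4 dp:

63.5858 %


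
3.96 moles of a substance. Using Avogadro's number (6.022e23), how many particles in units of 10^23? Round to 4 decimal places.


N = n * NA, then divide by 1e23 for the requested units.
N / 1e23 = n * 6.022
N / 1e23 = 3.96 * 6.022
N / 1e23 = 23.84712, rounded to 4 dp:

23.8471


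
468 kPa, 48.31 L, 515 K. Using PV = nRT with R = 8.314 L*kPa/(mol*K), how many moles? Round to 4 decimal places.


PV = nRT, solve for n = PV / (RT).
PV = 468 * 48.31 = 22609.08
RT = 8.314 * 515 = 4281.71
n = 22609.08 / 4281.71
n = 5.28038564 mol, rounded to 4 dp:

5.2804 mol


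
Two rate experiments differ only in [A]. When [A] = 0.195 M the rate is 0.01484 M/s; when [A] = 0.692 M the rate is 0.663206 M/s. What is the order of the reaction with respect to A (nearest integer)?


Rate is proportional to [A]^n, so rate2/rate1 = ([A]2/[A]1)^n. Take logs to solve for n.
rate2/rate1 = 0.663206 / 0.01484 = 44.6904
[A]2/[A]1 = 0.692 / 0.195 = 3.5487
n = ln(44.6904) / ln(3.5487) = 3.0
Nearest integer order:

3


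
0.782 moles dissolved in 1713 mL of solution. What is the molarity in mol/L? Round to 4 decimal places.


Convert volume to liters: V_L = V_mL / 1000.
V_L = 1713 / 1000 = 1.713 L
M = n / V_L = 0.782 / 1.713
M = 0.45650905 mol/L, rounded to 4 dp:

0.4565 mol/L


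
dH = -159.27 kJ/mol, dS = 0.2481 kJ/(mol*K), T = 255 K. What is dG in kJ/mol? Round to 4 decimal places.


Gibbs: dG = dH - T*dS (consistent units, dS already in kJ/(mol*K)).
T*dS = 255 * 0.2481 = 63.2655
dG = -159.27 - (63.2655)
dG = -222.5355 kJ/mol, rounded to 4 dp:

-222.5355 kJ/mol


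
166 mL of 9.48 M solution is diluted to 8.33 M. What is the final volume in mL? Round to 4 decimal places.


Dilution: M1*V1 = M2*V2, solve for V2.
V2 = M1*V1 / M2
V2 = 9.48 * 166 / 8.33
V2 = 1573.68 / 8.33
V2 = 188.91716687 mL, rounded to 4 dp:

188.9172 mL


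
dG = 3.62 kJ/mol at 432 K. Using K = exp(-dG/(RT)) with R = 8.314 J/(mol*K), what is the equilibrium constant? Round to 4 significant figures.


dG is in kJ/mol; multiply by 1000 to match R in J/(mol*K).
RT = 8.314 * 432 = 3591.648 J/mol
exponent = -dG*1000 / (RT) = -(3.62*1000) / 3591.648 = -1.00789387
K = exp(-1.00789387)
K = 0.36498688, rounded to 4 significant figures:

0.3650


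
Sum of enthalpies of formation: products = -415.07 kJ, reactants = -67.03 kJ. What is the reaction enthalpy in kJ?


dH_rxn = sum(dH_f products) - sum(dH_f reactants)
dH_rxn = -415.07 - (-67.03)
dH_rxn = -348.04 kJ:

-348.04 kJ


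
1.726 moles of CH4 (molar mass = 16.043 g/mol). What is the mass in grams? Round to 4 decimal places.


mass = n * M
mass = 1.726 * 16.043
mass = 27.690218 g, rounded to 4 dp:

27.6902 g


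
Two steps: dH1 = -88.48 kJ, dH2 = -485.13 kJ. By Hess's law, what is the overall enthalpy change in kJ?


Hess's law: enthalpy is a state function, so add the step enthalpies.
dH_total = dH1 + dH2 = -88.48 + (-485.13)
dH_total = -573.61 kJ:

-573.61 kJ


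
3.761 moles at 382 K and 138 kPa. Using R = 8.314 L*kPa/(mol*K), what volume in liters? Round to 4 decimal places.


PV = nRT, solve for V = nRT / P.
nRT = 3.761 * 8.314 * 382 = 11944.7404
V = 11944.7404 / 138
V = 86.55608986 L, rounded to 4 dp:

86.5561 L


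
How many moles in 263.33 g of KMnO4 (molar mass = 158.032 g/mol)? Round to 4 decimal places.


n = mass / M
n = 263.33 / 158.032
n = 1.66630809 mol, rounded to 4 dp:

1.6663 mol


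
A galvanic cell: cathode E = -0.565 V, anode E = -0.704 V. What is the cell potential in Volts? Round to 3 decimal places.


Standard cell potential: E_cell = E_cathode - E_anode.
E_cell = -0.565 - (-0.704)
E_cell = 0.139 V, rounded to 3 dp:

0.139 V


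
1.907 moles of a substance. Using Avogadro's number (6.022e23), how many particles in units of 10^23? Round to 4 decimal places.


N = n * NA, then divide by 1e23 for the requested units.
N / 1e23 = n * 6.022
N / 1e23 = 1.907 * 6.022
N / 1e23 = 11.483954, rounded to 4 dp:

11.4840


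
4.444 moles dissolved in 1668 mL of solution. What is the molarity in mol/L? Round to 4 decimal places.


Convert volume to liters: V_L = V_mL / 1000.
V_L = 1668 / 1000 = 1.668 L
M = n / V_L = 4.444 / 1.668
M = 2.66426859 mol/L, rounded to 4 dp:

2.6643 mol/L


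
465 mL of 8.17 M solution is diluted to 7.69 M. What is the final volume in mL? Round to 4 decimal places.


Dilution: M1*V1 = M2*V2, solve for V2.
V2 = M1*V1 / M2
V2 = 8.17 * 465 / 7.69
V2 = 3799.05 / 7.69
V2 = 494.02470741 mL, rounded to 4 dp:

494.0247 mL


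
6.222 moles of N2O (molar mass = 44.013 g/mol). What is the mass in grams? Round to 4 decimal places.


mass = n * M
mass = 6.222 * 44.013
mass = 273.848886 g, rounded to 4 dp:

273.8489 g


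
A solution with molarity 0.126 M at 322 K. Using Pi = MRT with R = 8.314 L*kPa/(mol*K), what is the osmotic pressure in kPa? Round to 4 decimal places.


Osmotic pressure (van't Hoff): Pi = M*R*T.
RT = 8.314 * 322 = 2677.108
Pi = 0.126 * 2677.108
Pi = 337.315608 kPa, rounded to 4 dp:

337.3156 kPa


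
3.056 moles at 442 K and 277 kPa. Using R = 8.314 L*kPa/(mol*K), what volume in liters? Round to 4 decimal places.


PV = nRT, solve for V = nRT / P.
nRT = 3.056 * 8.314 * 442 = 11230.1521
V = 11230.1521 / 277
V = 40.54206534 L, rounded to 4 dp:

40.5421 L


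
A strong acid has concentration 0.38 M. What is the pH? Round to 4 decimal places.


A strong acid dissociates completely, so [H+] equals the given concentration.
pH = -log10([H+]) = -log10(0.38)
pH = 0.4202164, rounded to 4 dp:

0.4202


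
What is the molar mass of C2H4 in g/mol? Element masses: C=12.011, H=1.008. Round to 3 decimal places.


M = sum(count * atomic_mass) over atoms.
M = 2*12.011 + 4*1.008
M = 24.022 + 4.032
M = 28.054 g/mol, rounded to 3 dp:

28.054 g/mol


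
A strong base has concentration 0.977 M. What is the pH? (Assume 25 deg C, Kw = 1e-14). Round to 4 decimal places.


A strong base dissociates completely, so [OH-] equals the given concentration.
pOH = -log10([OH-]) = -log10(0.977) = 0.010105
pH = 14 - pOH = 14 - 0.010105
pH = 13.989895, rounded to 4 dp:

13.9899


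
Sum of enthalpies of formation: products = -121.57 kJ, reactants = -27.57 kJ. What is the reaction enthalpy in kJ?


dH_rxn = sum(dH_f products) - sum(dH_f reactants)
dH_rxn = -121.57 - (-27.57)
dH_rxn = -94.0 kJ:

-94.00 kJ


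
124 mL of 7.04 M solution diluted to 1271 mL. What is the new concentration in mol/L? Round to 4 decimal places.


Dilution: M1*V1 = M2*V2, solve for M2.
M2 = M1*V1 / V2
M2 = 7.04 * 124 / 1271
M2 = 872.96 / 1271
M2 = 0.68682927 mol/L, rounded to 4 dp:

0.6868 mol/L


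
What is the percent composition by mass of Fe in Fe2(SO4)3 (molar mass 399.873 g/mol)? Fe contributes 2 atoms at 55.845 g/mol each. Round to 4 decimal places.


pct = 100 * (n_elem * M_elem) / M_total
mass_contribution = 2 * 55.845 = 111.69 g/mol
pct = 100 * 111.69 / 399.873
pct = 27.93136821 %, rounded to 4 dp:

27.9314 %


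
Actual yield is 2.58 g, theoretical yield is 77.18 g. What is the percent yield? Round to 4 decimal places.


% yield = 100 * actual / theoretical
% yield = 100 * 2.58 / 77.18
% yield = 3.34283493 %, rounded to 4 dp:

3.3428 %


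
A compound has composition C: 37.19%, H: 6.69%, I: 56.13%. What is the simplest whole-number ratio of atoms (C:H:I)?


Assume 100 g of compound, divide each mass% by atomic mass to get moles, then normalize by the smallest to get a raw atom ratio.
Moles per 100 g: C: 37.19/12.011 = 3.0963, H: 6.69/1.008 = 6.6369, I: 56.13/126.904 = 0.4423
Raw ratio (divide by min = 0.4423): C: 7.0, H: 15.005, I: 1.0
Multiply by 1 to clear fractions: C: 7.0 ~= 7, H: 15.005 ~= 15, I: 1.0 ~= 1
Reduce by GCD to get the simplest whole-number ratio:

7:15:1


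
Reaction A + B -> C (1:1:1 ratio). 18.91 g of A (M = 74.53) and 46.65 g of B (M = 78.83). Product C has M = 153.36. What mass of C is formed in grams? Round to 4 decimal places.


Find moles of each reactant; the smaller value is the limiting reagent in a 1:1:1 reaction, so moles_C equals moles of the limiter.
n_A = mass_A / M_A = 18.91 / 74.53 = 0.253723 mol
n_B = mass_B / M_B = 46.65 / 78.83 = 0.59178 mol
Limiting reagent: A (smaller), n_limiting = 0.253723 mol
mass_C = n_limiting * M_C = 0.253723 * 153.36
mass_C = 38.91095928 g, rounded to 4 dp:

38.9110 g


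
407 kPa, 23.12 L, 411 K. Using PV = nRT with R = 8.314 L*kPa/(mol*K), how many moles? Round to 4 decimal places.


PV = nRT, solve for n = PV / (RT).
PV = 407 * 23.12 = 9409.84
RT = 8.314 * 411 = 3417.054
n = 9409.84 / 3417.054
n = 2.75378733 mol, rounded to 4 dp:

2.7538 mol


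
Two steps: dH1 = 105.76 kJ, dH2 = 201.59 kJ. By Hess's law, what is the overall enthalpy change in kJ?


Hess's law: enthalpy is a state function, so add the step enthalpies.
dH_total = dH1 + dH2 = 105.76 + (201.59)
dH_total = 307.35 kJ:

307.35 kJ


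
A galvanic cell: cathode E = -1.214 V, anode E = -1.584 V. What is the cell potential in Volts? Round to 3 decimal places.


Standard cell potential: E_cell = E_cathode - E_anode.
E_cell = -1.214 - (-1.584)
E_cell = 0.37 V, rounded to 3 dp:

0.370 V


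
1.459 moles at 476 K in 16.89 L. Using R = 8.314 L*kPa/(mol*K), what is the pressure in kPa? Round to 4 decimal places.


PV = nRT, solve for P = nRT / V.
nRT = 1.459 * 8.314 * 476 = 5773.94
P = 5773.94 / 16.89
P = 341.85553582 kPa, rounded to 4 dp:

341.8555 kPa


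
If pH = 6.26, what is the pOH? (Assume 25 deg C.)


At 25 deg C, pH + pOH = 14.
pOH = 14 - pH = 14 - 6.26
pOH = 7.74:

7.74


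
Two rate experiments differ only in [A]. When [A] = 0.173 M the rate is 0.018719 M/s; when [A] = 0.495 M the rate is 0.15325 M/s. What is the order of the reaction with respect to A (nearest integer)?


Rate is proportional to [A]^n, so rate2/rate1 = ([A]2/[A]1)^n. Take logs to solve for n.
rate2/rate1 = 0.15325 / 0.018719 = 8.1869
[A]2/[A]1 = 0.495 / 0.173 = 2.8613
n = ln(8.1869) / ln(2.8613) = 2.0
Nearest integer order:

2


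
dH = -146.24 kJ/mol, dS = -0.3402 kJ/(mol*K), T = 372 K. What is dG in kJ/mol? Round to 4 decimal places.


Gibbs: dG = dH - T*dS (consistent units, dS already in kJ/(mol*K)).
T*dS = 372 * -0.3402 = -126.5544
dG = -146.24 - (-126.5544)
dG = -19.6856 kJ/mol, rounded to 4 dp:

-19.6856 kJ/mol


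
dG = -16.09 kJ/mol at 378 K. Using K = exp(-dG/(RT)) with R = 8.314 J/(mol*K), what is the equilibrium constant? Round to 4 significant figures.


dG is in kJ/mol; multiply by 1000 to match R in J/(mol*K).
RT = 8.314 * 378 = 3142.692 J/mol
exponent = -dG*1000 / (RT) = -(-16.09*1000) / 3142.692 = 5.11981448
K = exp(5.11981448)
K = 167.30433, rounded to 4 significant figures:

167.3


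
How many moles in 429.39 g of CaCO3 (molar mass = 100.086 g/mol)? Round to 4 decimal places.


n = mass / M
n = 429.39 / 100.086
n = 4.29021042 mol, rounded to 4 dp:

4.2902 mol


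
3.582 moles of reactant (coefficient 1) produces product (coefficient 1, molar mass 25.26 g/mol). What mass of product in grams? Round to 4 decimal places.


Use the coefficient ratio to convert reactant moles to product moles, then multiply by the product's molar mass.
moles_P = moles_R * (coeff_P / coeff_R) = 3.582 * (1/1) = 3.582
mass_P = moles_P * M_P = 3.582 * 25.26
mass_P = 90.48132 g, rounded to 4 dp:

90.4813 g


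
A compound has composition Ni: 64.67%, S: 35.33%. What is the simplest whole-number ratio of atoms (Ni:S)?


Assume 100 g of compound, divide each mass% by atomic mass to get moles, then normalize by the smallest to get a raw atom ratio.
Moles per 100 g: Ni: 64.67/58.693 = 1.1018, S: 35.33/32.065 = 1.1018
Raw ratio (divide by min = 1.1018): Ni: 1.0, S: 1.0
Multiply by 1 to clear fractions: Ni: 1.0 ~= 1, S: 1.0 ~= 1
Reduce by GCD to get the simplest whole-number ratio:

1:1


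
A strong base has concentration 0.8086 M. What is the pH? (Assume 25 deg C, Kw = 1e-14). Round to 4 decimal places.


A strong base dissociates completely, so [OH-] equals the given concentration.
pOH = -log10([OH-]) = -log10(0.8086) = 0.092266
pH = 14 - pOH = 14 - 0.092266
pH = 13.907734, rounded to 4 dp:

13.9077


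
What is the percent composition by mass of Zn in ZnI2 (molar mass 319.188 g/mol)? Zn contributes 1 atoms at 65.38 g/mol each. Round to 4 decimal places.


pct = 100 * (n_elem * M_elem) / M_total
mass_contribution = 1 * 65.38 = 65.38 g/mol
pct = 100 * 65.38 / 319.188
pct = 20.48322619 %, rounded to 4 dp:

20.4832 %


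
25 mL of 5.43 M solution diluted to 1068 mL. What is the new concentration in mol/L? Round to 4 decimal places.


Dilution: M1*V1 = M2*V2, solve for M2.
M2 = M1*V1 / V2
M2 = 5.43 * 25 / 1068
M2 = 135.75 / 1068
M2 = 0.12710674 mol/L, rounded to 4 dp:

0.1271 mol/L


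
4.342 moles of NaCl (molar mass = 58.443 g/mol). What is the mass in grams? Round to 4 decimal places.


mass = n * M
mass = 4.342 * 58.443
mass = 253.759506 g, rounded to 4 dp:

253.7595 g


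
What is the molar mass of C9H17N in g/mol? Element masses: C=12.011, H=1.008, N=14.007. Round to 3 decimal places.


M = sum(count * atomic_mass) over atoms.
M = 9*12.011 + 17*1.008 + 1*14.007
M = 108.099 + 17.136 + 14.007
M = 139.242 g/mol, rounded to 3 dp:

139.242 g/mol


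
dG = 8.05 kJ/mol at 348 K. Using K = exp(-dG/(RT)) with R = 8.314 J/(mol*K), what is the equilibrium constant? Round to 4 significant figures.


dG is in kJ/mol; multiply by 1000 to match R in J/(mol*K).
RT = 8.314 * 348 = 2893.272 J/mol
exponent = -dG*1000 / (RT) = -(8.05*1000) / 2893.272 = -2.78231704
K = exp(-2.78231704)
K = 0.061894928, rounded to 4 significant figures:

0.06189


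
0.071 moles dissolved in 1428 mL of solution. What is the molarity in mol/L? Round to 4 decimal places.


Convert volume to liters: V_L = V_mL / 1000.
V_L = 1428 / 1000 = 1.428 L
M = n / V_L = 0.071 / 1.428
M = 0.04971989 mol/L, rounded to 4 dp:

0.0497 mol/L


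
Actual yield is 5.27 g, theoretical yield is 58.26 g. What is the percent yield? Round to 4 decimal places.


% yield = 100 * actual / theoretical
% yield = 100 * 5.27 / 58.26
% yield = 9.0456574 %, rounded to 4 dp:

9.0457 %


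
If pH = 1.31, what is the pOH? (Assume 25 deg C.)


At 25 deg C, pH + pOH = 14.
pOH = 14 - pH = 14 - 1.31
pOH = 12.69:

12.69


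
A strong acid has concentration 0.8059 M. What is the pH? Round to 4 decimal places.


A strong acid dissociates completely, so [H+] equals the given concentration.
pH = -log10([H+]) = -log10(0.8059)
pH = 0.09371884, rounded to 4 dp:

0.0937


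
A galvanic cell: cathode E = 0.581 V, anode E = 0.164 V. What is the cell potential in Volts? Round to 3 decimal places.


Standard cell potential: E_cell = E_cathode - E_anode.
E_cell = 0.581 - (0.164)
E_cell = 0.417 V, rounded to 3 dp:

0.417 V


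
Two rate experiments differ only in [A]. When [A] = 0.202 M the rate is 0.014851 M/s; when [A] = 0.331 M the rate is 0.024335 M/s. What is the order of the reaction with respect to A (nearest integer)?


Rate is proportional to [A]^n, so rate2/rate1 = ([A]2/[A]1)^n. Take logs to solve for n.
rate2/rate1 = 0.024335 / 0.014851 = 1.6386
[A]2/[A]1 = 0.331 / 0.202 = 1.6386
n = ln(1.6386) / ln(1.6386) = 1.0
Nearest integer order:

1


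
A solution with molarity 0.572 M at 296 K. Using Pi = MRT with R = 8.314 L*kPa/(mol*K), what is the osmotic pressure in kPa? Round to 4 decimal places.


Osmotic pressure (van't Hoff): Pi = M*R*T.
RT = 8.314 * 296 = 2460.944
Pi = 0.572 * 2460.944
Pi = 1407.659968 kPa, rounded to 4 dp:

1407.6600 kPa


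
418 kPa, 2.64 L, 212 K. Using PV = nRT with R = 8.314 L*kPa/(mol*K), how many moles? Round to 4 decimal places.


PV = nRT, solve for n = PV / (RT).
PV = 418 * 2.64 = 1103.52
RT = 8.314 * 212 = 1762.568
n = 1103.52 / 1762.568
n = 0.62608648 mol, rounded to 4 dp:

0.6261 mol


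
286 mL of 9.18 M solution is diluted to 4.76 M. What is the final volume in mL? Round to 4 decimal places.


Dilution: M1*V1 = M2*V2, solve for V2.
V2 = M1*V1 / M2
V2 = 9.18 * 286 / 4.76
V2 = 2625.48 / 4.76
V2 = 551.57142857 mL, rounded to 4 dp:

551.5714 mL


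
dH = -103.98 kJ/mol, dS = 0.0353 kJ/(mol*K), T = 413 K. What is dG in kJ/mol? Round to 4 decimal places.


Gibbs: dG = dH - T*dS (consistent units, dS already in kJ/(mol*K)).
T*dS = 413 * 0.0353 = 14.5789
dG = -103.98 - (14.5789)
dG = -118.5589 kJ/mol, rounded to 4 dp:

-118.5589 kJ/mol


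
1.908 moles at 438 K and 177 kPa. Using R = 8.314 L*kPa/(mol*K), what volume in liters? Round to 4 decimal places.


PV = nRT, solve for V = nRT / P.
nRT = 1.908 * 8.314 * 438 = 6948.0431
V = 6948.0431 / 177
V = 39.25448079 L, rounded to 4 dp:

39.2545 L


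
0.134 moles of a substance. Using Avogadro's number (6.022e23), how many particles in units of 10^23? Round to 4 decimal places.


N = n * NA, then divide by 1e23 for the requested units.
N / 1e23 = n * 6.022
N / 1e23 = 0.134 * 6.022
N / 1e23 = 0.806948, rounded to 4 dp:

0.8069


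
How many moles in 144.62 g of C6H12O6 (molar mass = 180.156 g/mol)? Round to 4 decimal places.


n = mass / M
n = 144.62 / 180.156
n = 0.80274873 mol, rounded to 4 dp:

0.8027 mol


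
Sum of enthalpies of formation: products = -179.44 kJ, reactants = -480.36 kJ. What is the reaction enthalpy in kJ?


dH_rxn = sum(dH_f products) - sum(dH_f reactants)
dH_rxn = -179.44 - (-480.36)
dH_rxn = 300.92 kJ:

300.92 kJ


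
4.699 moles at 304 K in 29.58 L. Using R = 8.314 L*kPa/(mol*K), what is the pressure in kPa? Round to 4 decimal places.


PV = nRT, solve for P = nRT / V.
nRT = 4.699 * 8.314 * 304 = 11876.5157
P = 11876.5157 / 29.58
P = 401.50492563 kPa, rounded to 4 dp:

401.5049 kPa


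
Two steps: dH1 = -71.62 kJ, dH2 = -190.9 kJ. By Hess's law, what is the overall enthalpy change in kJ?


Hess's law: enthalpy is a state function, so add the step enthalpies.
dH_total = dH1 + dH2 = -71.62 + (-190.9)
dH_total = -262.52 kJ:

-262.52 kJ


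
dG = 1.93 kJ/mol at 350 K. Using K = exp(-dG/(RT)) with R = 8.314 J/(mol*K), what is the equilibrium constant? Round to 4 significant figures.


dG is in kJ/mol; multiply by 1000 to match R in J/(mol*K).
RT = 8.314 * 350 = 2909.9 J/mol
exponent = -dG*1000 / (RT) = -(1.93*1000) / 2909.9 = -0.66325303
K = exp(-0.66325303)
K = 0.51517273, rounded to 4 significant figures:

0.5152


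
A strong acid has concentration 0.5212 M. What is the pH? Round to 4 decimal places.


A strong acid dissociates completely, so [H+] equals the given concentration.
pH = -log10([H+]) = -log10(0.5212)
pH = 0.28299559, rounded to 4 dp:

0.2830


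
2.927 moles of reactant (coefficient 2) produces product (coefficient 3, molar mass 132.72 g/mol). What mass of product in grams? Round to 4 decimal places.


Use the coefficient ratio to convert reactant moles to product moles, then multiply by the product's molar mass.
moles_P = moles_R * (coeff_P / coeff_R) = 2.927 * (3/2) = 4.3905
mass_P = moles_P * M_P = 4.3905 * 132.72
mass_P = 582.70716 g, rounded to 4 dp:

582.7072 g


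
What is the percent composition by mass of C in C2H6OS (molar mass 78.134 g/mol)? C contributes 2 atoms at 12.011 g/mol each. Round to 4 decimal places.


pct = 100 * (n_elem * M_elem) / M_total
mass_contribution = 2 * 12.011 = 24.022 g/mol
pct = 100 * 24.022 / 78.134
pct = 30.74461822 %, rounded to 4 dp:

30.7446 %


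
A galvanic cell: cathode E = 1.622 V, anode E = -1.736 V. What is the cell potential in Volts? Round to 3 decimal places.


Standard cell potential: E_cell = E_cathode - E_anode.
E_cell = 1.622 - (-1.736)
E_cell = 3.358 V, rounded to 3 dp:

3.358 V


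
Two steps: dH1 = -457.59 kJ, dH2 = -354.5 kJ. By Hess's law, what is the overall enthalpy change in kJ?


Hess's law: enthalpy is a state function, so add the step enthalpies.
dH_total = dH1 + dH2 = -457.59 + (-354.5)
dH_total = -812.09 kJ:

-812.09 kJ


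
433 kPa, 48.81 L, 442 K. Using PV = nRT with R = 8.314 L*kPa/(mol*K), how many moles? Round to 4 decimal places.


PV = nRT, solve for n = PV / (RT).
PV = 433 * 48.81 = 21134.73
RT = 8.314 * 442 = 3674.788
n = 21134.73 / 3674.788
n = 5.75127871 mol, rounded to 4 dp:

5.7513 mol


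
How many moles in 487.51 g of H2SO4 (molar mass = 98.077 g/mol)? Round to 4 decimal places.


n = mass / M
n = 487.51 / 98.077
n = 4.9706863 mol, rounded to 4 dp:

4.9707 mol


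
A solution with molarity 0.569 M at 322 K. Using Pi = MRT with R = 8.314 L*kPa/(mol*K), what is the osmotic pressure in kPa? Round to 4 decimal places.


Osmotic pressure (van't Hoff): Pi = M*R*T.
RT = 8.314 * 322 = 2677.108
Pi = 0.569 * 2677.108
Pi = 1523.274452 kPa, rounded to 4 dp:

1523.2745 kPa


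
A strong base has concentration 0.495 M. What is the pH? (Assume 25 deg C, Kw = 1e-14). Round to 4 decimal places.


A strong base dissociates completely, so [OH-] equals the given concentration.
pOH = -log10([OH-]) = -log10(0.495) = 0.305395
pH = 14 - pOH = 14 - 0.305395
pH = 13.694605, rounded to 4 dp:

13.6946


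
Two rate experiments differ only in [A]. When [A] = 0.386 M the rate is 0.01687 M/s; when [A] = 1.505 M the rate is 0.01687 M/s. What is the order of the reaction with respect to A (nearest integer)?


Rate is proportional to [A]^n, so rate2/rate1 = ([A]2/[A]1)^n. Take logs to solve for n.
rate2/rate1 = 0.01687 / 0.01687 = 1.0
[A]2/[A]1 = 1.505 / 0.386 = 3.899
n = ln(1.0) / ln(3.899) = 0.0
Nearest integer order:

0


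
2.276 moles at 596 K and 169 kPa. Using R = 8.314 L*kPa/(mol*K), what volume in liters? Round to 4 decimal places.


PV = nRT, solve for V = nRT / P.
nRT = 2.276 * 8.314 * 596 = 11277.9077
V = 11277.9077 / 169
V = 66.73318166 L, rounded to 4 dp:

66.7332 L


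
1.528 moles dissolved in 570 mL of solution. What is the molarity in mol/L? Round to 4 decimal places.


Convert volume to liters: V_L = V_mL / 1000.
V_L = 570 / 1000 = 0.57 L
M = n / V_L = 1.528 / 0.57
M = 2.68070175 mol/L, rounded to 4 dp:

2.6807 mol/L


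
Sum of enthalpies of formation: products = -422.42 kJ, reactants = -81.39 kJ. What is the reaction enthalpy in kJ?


dH_rxn = sum(dH_f products) - sum(dH_f reactants)
dH_rxn = -422.42 - (-81.39)
dH_rxn = -341.03 kJ:

-341.03 kJ


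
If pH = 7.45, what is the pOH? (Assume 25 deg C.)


At 25 deg C, pH + pOH = 14.
pOH = 14 - pH = 14 - 7.45
pOH = 6.55:

6.55


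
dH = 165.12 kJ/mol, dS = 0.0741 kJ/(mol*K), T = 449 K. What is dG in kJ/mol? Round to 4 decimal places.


Gibbs: dG = dH - T*dS (consistent units, dS already in kJ/(mol*K)).
T*dS = 449 * 0.0741 = 33.2709
dG = 165.12 - (33.2709)
dG = 131.8491 kJ/mol, rounded to 4 dp:

131.8491 kJ/mol


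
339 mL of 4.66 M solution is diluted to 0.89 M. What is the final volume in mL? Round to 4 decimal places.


Dilution: M1*V1 = M2*V2, solve for V2.
V2 = M1*V1 / M2
V2 = 4.66 * 339 / 0.89
V2 = 1579.74 / 0.89
V2 = 1774.98876404 mL, rounded to 4 dp:

1774.9888 mL


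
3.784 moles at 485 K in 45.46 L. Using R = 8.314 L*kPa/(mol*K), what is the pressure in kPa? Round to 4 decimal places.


PV = nRT, solve for P = nRT / V.
nRT = 3.784 * 8.314 * 485 = 15258.1854
P = 15258.1854 / 45.46
P = 335.63980202 kPa, rounded to 4 dp:

335.6398 kPa


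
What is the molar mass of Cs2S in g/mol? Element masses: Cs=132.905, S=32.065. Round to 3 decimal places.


M = sum(count * atomic_mass) over atoms.
M = 2*132.905 + 1*32.065
M = 265.81 + 32.065
M = 297.875 g/mol, rounded to 3 dp:

297.875 g/mol


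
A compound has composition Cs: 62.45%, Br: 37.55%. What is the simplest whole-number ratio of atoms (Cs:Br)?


Assume 100 g of compound, divide each mass% by atomic mass to get moles, then normalize by the smallest to get a raw atom ratio.
Moles per 100 g: Cs: 62.45/132.905 = 0.4699, Br: 37.55/79.904 = 0.4699
Raw ratio (divide by min = 0.4699): Cs: 1.0, Br: 1.0
Multiply by 1 to clear fractions: Cs: 1.0 ~= 1, Br: 1.0 ~= 1
Reduce by GCD to get the simplest whole-number ratio:

1:1


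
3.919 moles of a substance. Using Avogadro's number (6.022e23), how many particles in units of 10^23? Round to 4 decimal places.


N = n * NA, then divide by 1e23 for the requested units.
N / 1e23 = n * 6.022
N / 1e23 = 3.919 * 6.022
N / 1e23 = 23.600218, rounded to 4 dp:

23.6002


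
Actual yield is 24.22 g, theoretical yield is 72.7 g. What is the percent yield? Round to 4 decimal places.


% yield = 100 * actual / theoretical
% yield = 100 * 24.22 / 72.7
% yield = 33.31499312 %, rounded to 4 dp:

33.3150 %


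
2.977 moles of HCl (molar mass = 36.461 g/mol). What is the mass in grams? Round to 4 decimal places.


mass = n * M
mass = 2.977 * 36.461
mass = 108.544397 g, rounded to 4 dp:

108.5444 g


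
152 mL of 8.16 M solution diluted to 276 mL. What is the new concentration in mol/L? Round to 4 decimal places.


Dilution: M1*V1 = M2*V2, solve for M2.
M2 = M1*V1 / V2
M2 = 8.16 * 152 / 276
M2 = 1240.32 / 276
M2 = 4.49391304 mol/L, rounded to 4 dp:

4.4939 mol/L


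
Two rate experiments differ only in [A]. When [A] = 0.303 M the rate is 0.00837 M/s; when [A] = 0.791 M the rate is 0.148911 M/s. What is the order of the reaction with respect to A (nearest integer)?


Rate is proportional to [A]^n, so rate2/rate1 = ([A]2/[A]1)^n. Take logs to solve for n.
rate2/rate1 = 0.148911 / 0.00837 = 17.791
[A]2/[A]1 = 0.791 / 0.303 = 2.6106
n = ln(17.791) / ln(2.6106) = 3.0
Nearest integer order:

3


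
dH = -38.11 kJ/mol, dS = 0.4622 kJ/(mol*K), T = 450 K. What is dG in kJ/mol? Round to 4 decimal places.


Gibbs: dG = dH - T*dS (consistent units, dS already in kJ/(mol*K)).
T*dS = 450 * 0.4622 = 207.99
dG = -38.11 - (207.99)
dG = -246.1 kJ/mol, rounded to 4 dp:

-246.1000 kJ/mol


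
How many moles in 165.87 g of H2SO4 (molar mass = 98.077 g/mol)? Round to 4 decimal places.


n = mass / M
n = 165.87 / 98.077
n = 1.6912222 mol, rounded to 4 dp:

1.6912 mol


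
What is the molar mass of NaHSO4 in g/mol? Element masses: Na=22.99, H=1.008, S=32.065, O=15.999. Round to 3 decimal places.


M = sum(count * atomic_mass) over atoms.
M = 1*22.99 + 1*1.008 + 1*32.065 + 4*15.999
M = 22.99 + 1.008 + 32.065 + 63.996
M = 120.059 g/mol, rounded to 3 dp:

120.059 g/mol


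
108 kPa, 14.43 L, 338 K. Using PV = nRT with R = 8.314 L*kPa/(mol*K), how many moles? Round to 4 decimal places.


PV = nRT, solve for n = PV / (RT).
PV = 108 * 14.43 = 1558.44
RT = 8.314 * 338 = 2810.132
n = 1558.44 / 2810.132
n = 0.55457893 mol, rounded to 4 dp:

0.5546 mol


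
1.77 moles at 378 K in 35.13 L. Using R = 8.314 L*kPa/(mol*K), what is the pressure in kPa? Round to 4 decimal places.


PV = nRT, solve for P = nRT / V.
nRT = 1.77 * 8.314 * 378 = 5562.5648
P = 5562.5648 / 35.13
P = 158.34229434 kPa, rounded to 4 dp:

158.3423 kPa


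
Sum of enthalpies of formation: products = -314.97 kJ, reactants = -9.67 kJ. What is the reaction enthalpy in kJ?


dH_rxn = sum(dH_f products) - sum(dH_f reactants)
dH_rxn = -314.97 - (-9.67)
dH_rxn = -305.3 kJ:

-305.30 kJ


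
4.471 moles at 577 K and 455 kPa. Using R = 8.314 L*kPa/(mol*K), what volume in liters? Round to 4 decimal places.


PV = nRT, solve for V = nRT / P.
nRT = 4.471 * 8.314 * 577 = 21448.1828
V = 21448.1828 / 455
V = 47.1388633 L, rounded to 4 dp:

47.1389 L


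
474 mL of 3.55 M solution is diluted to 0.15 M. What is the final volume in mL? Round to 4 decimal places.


Dilution: M1*V1 = M2*V2, solve for V2.
V2 = M1*V1 / M2
V2 = 3.55 * 474 / 0.15
V2 = 1682.7 / 0.15
V2 = 11218.0 mL, rounded to 4 dp:

11218.0000 mL


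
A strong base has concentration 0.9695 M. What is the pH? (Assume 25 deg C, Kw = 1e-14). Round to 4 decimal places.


A strong base dissociates completely, so [OH-] equals the given concentration.
pOH = -log10([OH-]) = -log10(0.9695) = 0.013452
pH = 14 - pOH = 14 - 0.013452
pH = 13.986548, rounded to 4 dp:

13.9865


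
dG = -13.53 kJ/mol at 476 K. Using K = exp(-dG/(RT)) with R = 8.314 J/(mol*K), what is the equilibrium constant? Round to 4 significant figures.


dG is in kJ/mol; multiply by 1000 to match R in J/(mol*K).
RT = 8.314 * 476 = 3957.464 J/mol
exponent = -dG*1000 / (RT) = -(-13.53*1000) / 3957.464 = 3.41885612
K = exp(3.41885612)
K = 30.534467, rounded to 4 significant figures:

30.53


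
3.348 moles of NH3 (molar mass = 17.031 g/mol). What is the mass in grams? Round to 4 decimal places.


mass = n * M
mass = 3.348 * 17.031
mass = 57.019788 g, rounded to 4 dp:

57.0198 g


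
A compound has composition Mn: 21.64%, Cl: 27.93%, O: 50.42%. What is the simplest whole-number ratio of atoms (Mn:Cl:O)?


Assume 100 g of compound, divide each mass% by atomic mass to get moles, then normalize by the smallest to get a raw atom ratio.
Moles per 100 g: Mn: 21.64/54.938 = 0.3939, Cl: 27.93/35.453 = 0.7878, O: 50.42/15.999 = 3.1514
Raw ratio (divide by min = 0.3939): Mn: 1.0, Cl: 2.0, O: 8.001
Multiply by 1 to clear fractions: Mn: 1.0 ~= 1, Cl: 2.0 ~= 2, O: 8.001 ~= 8
Reduce by GCD to get the simplest whole-number ratio:

1:2:8


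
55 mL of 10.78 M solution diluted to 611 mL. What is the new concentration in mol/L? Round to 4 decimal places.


Dilution: M1*V1 = M2*V2, solve for M2.
M2 = M1*V1 / V2
M2 = 10.78 * 55 / 611
M2 = 592.9 / 611
M2 = 0.97037643 mol/L, rounded to 4 dp:

0.9704 mol/L


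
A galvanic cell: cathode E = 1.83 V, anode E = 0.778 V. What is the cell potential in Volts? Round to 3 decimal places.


Standard cell potential: E_cell = E_cathode - E_anode.
E_cell = 1.83 - (0.778)
E_cell = 1.052 V, rounded to 3 dp:

1.052 V


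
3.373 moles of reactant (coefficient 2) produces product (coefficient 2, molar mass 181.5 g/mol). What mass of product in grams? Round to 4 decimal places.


Use the coefficient ratio to convert reactant moles to product moles, then multiply by the product's molar mass.
moles_P = moles_R * (coeff_P / coeff_R) = 3.373 * (2/2) = 3.373
mass_P = moles_P * M_P = 3.373 * 181.5
mass_P = 612.1995 g, rounded to 4 dp:

612.1995 g


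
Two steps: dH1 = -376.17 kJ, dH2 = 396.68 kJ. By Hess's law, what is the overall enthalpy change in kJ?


Hess's law: enthalpy is a state function, so add the step enthalpies.
dH_total = dH1 + dH2 = -376.17 + (396.68)
dH_total = 20.51 kJ:

20.51 kJ


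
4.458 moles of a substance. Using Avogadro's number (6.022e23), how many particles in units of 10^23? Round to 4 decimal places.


N = n * NA, then divide by 1e23 for the requested units.
N / 1e23 = n * 6.022
N / 1e23 = 4.458 * 6.022
N / 1e23 = 26.846076, rounded to 4 dp:

26.8461


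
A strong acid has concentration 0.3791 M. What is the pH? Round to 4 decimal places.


A strong acid dissociates completely, so [H+] equals the given concentration.
pH = -log10([H+]) = -log10(0.3791)
pH = 0.42124622, rounded to 4 dp:

0.4212


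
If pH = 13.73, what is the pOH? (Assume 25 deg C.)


At 25 deg C, pH + pOH = 14.
pOH = 14 - pH = 14 - 13.73
pOH = 0.27:

0.27


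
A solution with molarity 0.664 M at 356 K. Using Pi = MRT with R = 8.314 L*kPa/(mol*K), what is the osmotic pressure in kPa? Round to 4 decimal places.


Osmotic pressure (van't Hoff): Pi = M*R*T.
RT = 8.314 * 356 = 2959.784
Pi = 0.664 * 2959.784
Pi = 1965.296576 kPa, rounded to 4 dp:

1965.2966 kPa


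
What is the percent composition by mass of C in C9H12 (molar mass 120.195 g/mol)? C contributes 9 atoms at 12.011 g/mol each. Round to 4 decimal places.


pct = 100 * (n_elem * M_elem) / M_total
mass_contribution = 9 * 12.011 = 108.099 g/mol
pct = 100 * 108.099 / 120.195
pct = 89.93635343 %, rounded to 4 dp:

89.9364 %


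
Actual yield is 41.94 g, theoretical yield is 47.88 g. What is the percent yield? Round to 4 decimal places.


% yield = 100 * actual / theoretical
% yield = 100 * 41.94 / 47.88
% yield = 87.59398496 %, rounded to 4 dp:

87.5940 %


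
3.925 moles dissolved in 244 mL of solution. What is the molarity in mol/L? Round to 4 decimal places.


Convert volume to liters: V_L = V_mL / 1000.
V_L = 244 / 1000 = 0.244 L
M = n / V_L = 3.925 / 0.244
M = 16.08606557 mol/L, rounded to 4 dp:

16.0861 mol/L


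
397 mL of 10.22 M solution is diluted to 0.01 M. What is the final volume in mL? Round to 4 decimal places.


Dilution: M1*V1 = M2*V2, solve for V2.
V2 = M1*V1 / M2
V2 = 10.22 * 397 / 0.01
V2 = 4057.34 / 0.01
V2 = 405734.0 mL, rounded to 4 dp:

405734.0000 mL


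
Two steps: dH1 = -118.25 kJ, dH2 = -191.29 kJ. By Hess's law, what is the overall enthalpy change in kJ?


Hess's law: enthalpy is a state function, so add the step enthalpies.
dH_total = dH1 + dH2 = -118.25 + (-191.29)
dH_total = -309.54 kJ:

-309.54 kJ


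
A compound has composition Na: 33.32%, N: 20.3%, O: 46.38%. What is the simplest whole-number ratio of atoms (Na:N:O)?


Assume 100 g of compound, divide each mass% by atomic mass to get moles, then normalize by the smallest to get a raw atom ratio.
Moles per 100 g: Na: 33.32/22.99 = 1.4493, N: 20.3/14.007 = 1.4493, O: 46.38/15.999 = 2.8989
Raw ratio (divide by min = 1.4493): Na: 1.0, N: 1.0, O: 2.0
Multiply by 1 to clear fractions: Na: 1.0 ~= 1, N: 1.0 ~= 1, O: 2.0 ~= 2
Reduce by GCD to get the simplest whole-number ratio:

1:1:2


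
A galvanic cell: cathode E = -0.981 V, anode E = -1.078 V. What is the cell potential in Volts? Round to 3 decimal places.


Standard cell potential: E_cell = E_cathode - E_anode.
E_cell = -0.981 - (-1.078)
E_cell = 0.097 V, rounded to 3 dp:

0.097 V


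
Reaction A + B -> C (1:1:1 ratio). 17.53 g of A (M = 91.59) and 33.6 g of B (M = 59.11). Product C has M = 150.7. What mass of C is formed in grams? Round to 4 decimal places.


Find moles of each reactant; the smaller value is the limiting reagent in a 1:1:1 reaction, so moles_C equals moles of the limiter.
n_A = mass_A / M_A = 17.53 / 91.59 = 0.191396 mol
n_B = mass_B / M_B = 33.6 / 59.11 = 0.568432 mol
Limiting reagent: A (smaller), n_limiting = 0.191396 mol
mass_C = n_limiting * M_C = 0.191396 * 150.7
mass_C = 28.8433772 g, rounded to 4 dp:

28.8434 g


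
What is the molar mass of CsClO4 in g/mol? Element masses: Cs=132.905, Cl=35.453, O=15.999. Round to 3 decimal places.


M = sum(count * atomic_mass) over atoms.
M = 1*132.905 + 1*35.453 + 4*15.999
M = 132.905 + 35.453 + 63.996
M = 232.354 g/mol, rounded to 3 dp:

232.354 g/mol


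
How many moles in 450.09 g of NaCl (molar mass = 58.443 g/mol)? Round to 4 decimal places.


n = mass / M
n = 450.09 / 58.443
n = 7.70135003 mol, rounded to 4 dp:

7.7014 mol


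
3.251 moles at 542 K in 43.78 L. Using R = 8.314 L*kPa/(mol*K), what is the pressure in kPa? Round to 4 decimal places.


PV = nRT, solve for P = nRT / V.
nRT = 3.251 * 8.314 * 542 = 14649.6172
P = 14649.6172 / 43.78
P = 334.61894016 kPa, rounded to 4 dp:

334.6189 kPa


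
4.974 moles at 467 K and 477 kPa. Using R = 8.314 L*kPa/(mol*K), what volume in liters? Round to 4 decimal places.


PV = nRT, solve for V = nRT / P.
nRT = 4.974 * 8.314 * 467 = 19312.2414
V = 19312.2414 / 477
V = 40.48687925 L, rounded to 4 dp:

40.4869 L


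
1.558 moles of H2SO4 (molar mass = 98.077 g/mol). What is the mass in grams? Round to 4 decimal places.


mass = n * M
mass = 1.558 * 98.077
mass = 152.803966 g, rounded to 4 dp:

152.8040 g


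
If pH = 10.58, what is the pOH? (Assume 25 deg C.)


At 25 deg C, pH + pOH = 14.
pOH = 14 - pH = 14 - 10.58
pOH = 3.42:

3.42


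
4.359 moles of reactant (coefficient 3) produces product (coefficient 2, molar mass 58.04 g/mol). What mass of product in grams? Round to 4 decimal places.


Use the coefficient ratio to convert reactant moles to product moles, then multiply by the product's molar mass.
moles_P = moles_R * (coeff_P / coeff_R) = 4.359 * (2/3) = 2.906
mass_P = moles_P * M_P = 2.906 * 58.04
mass_P = 168.66424 g, rounded to 4 dp:

168.6642 g
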